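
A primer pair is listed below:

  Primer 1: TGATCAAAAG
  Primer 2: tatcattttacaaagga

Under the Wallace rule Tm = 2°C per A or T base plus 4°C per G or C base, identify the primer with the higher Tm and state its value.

Primer 1: A+T=7, G+C=3 → Tm = 2(7)+4(3) = 26°C
Primer 2: A+T=13, G+C=4 → Tm = 2(13)+4(4) = 42°C
26°C vs 42°C → primer 2 is higher.

Primer 2, 42°C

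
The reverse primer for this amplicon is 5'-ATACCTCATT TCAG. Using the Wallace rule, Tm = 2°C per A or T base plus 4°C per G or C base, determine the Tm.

Scanning the sequence gives A=4, C=4, G=1, T=5.
AT pairs contribute 9, GC pairs contribute 5.
Tm = 2×9 + 4×5 = 38°C

38°C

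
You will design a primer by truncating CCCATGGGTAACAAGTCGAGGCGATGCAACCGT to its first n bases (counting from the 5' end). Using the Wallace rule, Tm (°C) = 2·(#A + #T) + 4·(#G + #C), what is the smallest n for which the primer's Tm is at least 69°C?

n = 22

First 21 bases: CCCATGGGTAACAAGTCGAGG → Tm = 66°C (< 69°C)
First 22 bases: CCCATGGGTAACAAGTCGAGGC → Tm = 70°C (≥ 69°C)
Since every base adds ≥2°C, Tm only increases with n, so the threshold is first crossed at n = 22.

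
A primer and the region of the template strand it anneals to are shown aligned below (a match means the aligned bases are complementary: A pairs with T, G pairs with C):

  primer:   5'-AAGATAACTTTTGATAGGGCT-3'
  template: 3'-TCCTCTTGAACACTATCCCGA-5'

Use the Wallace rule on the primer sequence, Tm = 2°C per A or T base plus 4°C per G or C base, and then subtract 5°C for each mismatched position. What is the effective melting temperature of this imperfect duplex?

Primer base counts: A=7, T=7, G=5, C=2 → A+T=14, G+C=7
Perfect-match Tm = 2(14) + 4(7) = 28 + 28 = 56°C
Mismatches (positions where the bases are not complementary): 3 (at positions 2, 5, 11)
Effective Tm = 56 − 3×5 = 56 − 15 = 41°C

41°C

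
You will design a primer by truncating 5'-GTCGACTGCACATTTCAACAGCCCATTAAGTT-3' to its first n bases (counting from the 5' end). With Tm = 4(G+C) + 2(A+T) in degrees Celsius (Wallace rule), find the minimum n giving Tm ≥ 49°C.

n = 17

First 16 bases: GTCGACTGCACATTTC → Tm = 48°C (< 49°C)
First 17 bases: GTCGACTGCACATTTCA → Tm = 50°C (≥ 49°C)
Each additional base adds 2°C (A/T) or 4°C (G/C), so Tm is non-decreasing in n; n = 17 is the first length to reach 49°C.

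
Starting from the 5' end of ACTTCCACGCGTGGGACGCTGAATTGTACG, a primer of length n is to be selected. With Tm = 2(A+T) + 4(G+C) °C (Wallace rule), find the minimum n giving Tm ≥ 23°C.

First 7 bases: ACTTCCA → Tm = 20°C (< 23°C)
First 8 bases: ACTTCCAC → Tm = 24°C (≥ 23°C)
Since every base adds ≥2°C, Tm only increases with n, so the threshold is first crossed at n = 8.

n = 8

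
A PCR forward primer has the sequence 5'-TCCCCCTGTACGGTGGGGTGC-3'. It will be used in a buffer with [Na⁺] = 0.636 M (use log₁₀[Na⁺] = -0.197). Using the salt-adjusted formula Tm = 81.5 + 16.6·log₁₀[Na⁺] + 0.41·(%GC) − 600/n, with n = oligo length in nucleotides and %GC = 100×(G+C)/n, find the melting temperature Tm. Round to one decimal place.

Length n = 21. A=1, T=5, G=8, C=7
G+C = 15, so %GC = 15/21 × 100 = 71.429%
Salt term: 16.6 × (-0.197) = -3.27
GC term: 0.41 × 71.429 = 29.286; length term: −600/21 = −28.571
Tm = 81.5 + (-3.27) + 29.286 − 28.571 = 78.945 → 78.9°C

78.9°C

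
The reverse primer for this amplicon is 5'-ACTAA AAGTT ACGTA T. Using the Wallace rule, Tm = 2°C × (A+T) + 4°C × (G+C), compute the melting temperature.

40°C

Scanning the sequence gives G=2, C=2, A=7, T=5.
A+T = 12, G+C = 4
Tm = 2×12 + 4×4 = 40°C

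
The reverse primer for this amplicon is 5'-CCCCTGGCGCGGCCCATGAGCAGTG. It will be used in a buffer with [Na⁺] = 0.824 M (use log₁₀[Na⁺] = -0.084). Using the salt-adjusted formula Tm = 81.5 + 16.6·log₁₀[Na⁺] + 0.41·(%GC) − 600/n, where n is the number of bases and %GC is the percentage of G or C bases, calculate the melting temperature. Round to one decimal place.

Length n = 25. Counting bases: A=3, C=10, G=9, T=3
G+C = 19, so %GC = 19/25 × 100 = 76%
Salt term: 16.6 × (-0.084) = -1.394
GC term: 0.41 × 76 = 31.16; length term: −600/25 = −24
Tm = 81.5 + (-1.394) + 31.16 − 24 = 87.266 → 87.3°C

87.3°C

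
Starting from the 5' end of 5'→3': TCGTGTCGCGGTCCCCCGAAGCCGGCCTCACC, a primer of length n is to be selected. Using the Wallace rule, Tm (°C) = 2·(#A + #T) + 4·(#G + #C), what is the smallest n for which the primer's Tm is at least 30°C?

First 8 bases: TCGTGTCG → Tm = 26°C (< 30°C)
First 9 bases: TCGTGTCGC → Tm = 30°C (≥ 30°C)
Since every base adds ≥2°C, Tm only increases with n, so the threshold is first crossed at n = 9.

n = 9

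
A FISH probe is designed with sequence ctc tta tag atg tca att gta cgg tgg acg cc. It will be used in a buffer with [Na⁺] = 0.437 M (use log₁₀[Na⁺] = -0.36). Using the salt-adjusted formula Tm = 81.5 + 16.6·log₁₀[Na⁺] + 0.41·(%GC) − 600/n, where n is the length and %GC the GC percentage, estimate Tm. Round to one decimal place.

76.0°C

Length n = 32. Scanning the sequence gives G=8, T=10, A=7, C=7.
G+C = 15, so %GC = 15/32 × 100 = 46.875%
Salt term: 16.6 × (-0.36) = -5.976
GC term: 0.41 × 46.875 = 19.219; length term: −600/32 = −18.75
Tm = 81.5 + (-5.976) + 19.219 − 18.75 = 75.993 → 76.0°C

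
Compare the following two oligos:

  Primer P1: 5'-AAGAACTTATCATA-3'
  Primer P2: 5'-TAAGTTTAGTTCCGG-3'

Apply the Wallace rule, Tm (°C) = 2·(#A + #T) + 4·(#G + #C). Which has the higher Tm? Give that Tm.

Primer P2, 42°C

Primer P1: A+T=11, G+C=3 → Tm = 2(11)+4(3) = 34°C
Primer P2: A+T=9, G+C=6 → Tm = 2(9)+4(6) = 42°C
34°C vs 42°C → primer P2 is higher.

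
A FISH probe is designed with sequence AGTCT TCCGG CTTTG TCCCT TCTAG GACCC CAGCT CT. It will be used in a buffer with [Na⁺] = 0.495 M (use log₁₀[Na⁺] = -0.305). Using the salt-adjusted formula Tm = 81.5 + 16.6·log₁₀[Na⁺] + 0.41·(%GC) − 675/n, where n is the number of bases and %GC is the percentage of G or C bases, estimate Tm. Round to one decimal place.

Length n = 37. Scanning the sequence gives T=12, A=4, G=7, C=14.
G+C = 21, so %GC = 21/37 × 100 = 56.757%
Salt term: 16.6 × (-0.305) = -5.063
GC term: 0.41 × 56.757 = 23.27; length term: −675/37 = −18.243
Tm = 81.5 + (-5.063) + 23.27 − 18.243 = 81.464 → 81.5°C

81.5°C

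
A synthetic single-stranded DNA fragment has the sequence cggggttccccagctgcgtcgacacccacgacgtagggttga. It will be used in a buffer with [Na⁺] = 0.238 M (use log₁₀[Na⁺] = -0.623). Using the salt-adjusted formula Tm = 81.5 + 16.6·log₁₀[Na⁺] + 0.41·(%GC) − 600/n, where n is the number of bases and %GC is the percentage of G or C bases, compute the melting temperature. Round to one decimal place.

Length n = 42. Scanning the sequence gives G=14, C=14, T=7, A=7.
G+C = 28, so %GC = 28/42 × 100 = 66.667%
Salt term: 16.6 × (-0.623) = -10.342
GC term: 0.41 × 66.667 = 27.333; length term: −600/42 = −14.286
Tm = 81.5 + (-10.342) + 27.333 − 14.286 = 84.205 → 84.2°C

84.2°C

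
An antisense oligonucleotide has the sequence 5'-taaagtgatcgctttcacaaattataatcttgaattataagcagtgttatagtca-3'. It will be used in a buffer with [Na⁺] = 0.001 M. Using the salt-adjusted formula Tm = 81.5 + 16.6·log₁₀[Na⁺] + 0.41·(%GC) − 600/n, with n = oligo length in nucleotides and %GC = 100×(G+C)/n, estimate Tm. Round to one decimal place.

Length n = 55. Counting bases: A=20, C=7, T=20, G=8
G+C = 15, so %GC = 15/55 × 100 = 27.273%
Salt term: 16.6 × (-3) = -49.8
GC term: 0.41 × 27.273 = 11.182; length term: −600/55 = −10.909
Tm = 81.5 + (-49.8) + 11.182 − 10.909 = 31.973 → 32.0°C

32.0°C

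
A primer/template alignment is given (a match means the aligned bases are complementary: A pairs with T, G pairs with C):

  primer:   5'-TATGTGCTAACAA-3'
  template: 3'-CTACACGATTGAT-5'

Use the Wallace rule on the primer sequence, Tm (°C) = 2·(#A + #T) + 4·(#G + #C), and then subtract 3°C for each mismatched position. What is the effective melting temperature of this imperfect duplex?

Primer base counts: A=5, T=4, G=2, C=2 → A+T=9, G+C=4
Perfect-match Tm = 2(9) + 4(4) = 18 + 16 = 34°C
Mismatches (positions where the bases are not complementary): 2 (at positions 1, 12)
Effective Tm = 34 − 2×3 = 34 − 6 = 28°C

28°C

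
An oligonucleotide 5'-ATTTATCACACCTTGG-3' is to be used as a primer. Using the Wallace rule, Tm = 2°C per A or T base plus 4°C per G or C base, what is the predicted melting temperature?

Counting bases: A=4, T=6, C=4, G=2
So N_AT = 10 and N_GC = 6.
Tm = 2×10 + 4×6 = 44°C

44°C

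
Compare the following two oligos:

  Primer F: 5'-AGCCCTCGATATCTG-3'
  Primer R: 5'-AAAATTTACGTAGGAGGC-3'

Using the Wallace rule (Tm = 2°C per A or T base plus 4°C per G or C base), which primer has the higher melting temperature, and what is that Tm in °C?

Primer F: A+T=7, G+C=8 → Tm = 2(7)+4(8) = 46°C
Primer R: A+T=11, G+C=7 → Tm = 2(11)+4(7) = 50°C
46°C vs 50°C → primer R is higher.

Primer R, 50°C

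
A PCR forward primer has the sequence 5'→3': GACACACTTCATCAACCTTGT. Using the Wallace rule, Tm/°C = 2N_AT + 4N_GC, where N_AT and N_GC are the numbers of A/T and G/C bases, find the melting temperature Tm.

60°C

A=6, C=7, T=6, G=2
So N_AT = 12 and N_GC = 9.
Tm = 2(12) + 4(9) = 24 + 36 = 60°C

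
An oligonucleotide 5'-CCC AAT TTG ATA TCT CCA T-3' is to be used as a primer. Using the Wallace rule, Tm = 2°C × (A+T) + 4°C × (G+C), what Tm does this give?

C=6, A=5, G=1, T=7
A+T = 12, G+C = 7
Tm = 2×12 + 4×7 = 52°C

52°C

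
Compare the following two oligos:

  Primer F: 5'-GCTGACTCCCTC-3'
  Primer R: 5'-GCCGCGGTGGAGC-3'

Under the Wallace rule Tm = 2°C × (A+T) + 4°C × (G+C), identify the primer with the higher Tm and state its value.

Primer F: A+T=4, G+C=8 → Tm = 2(4)+4(8) = 40°C
Primer R: A+T=2, G+C=11 → Tm = 2(2)+4(11) = 48°C
40°C vs 48°C → primer R is higher.

Primer R, 48°C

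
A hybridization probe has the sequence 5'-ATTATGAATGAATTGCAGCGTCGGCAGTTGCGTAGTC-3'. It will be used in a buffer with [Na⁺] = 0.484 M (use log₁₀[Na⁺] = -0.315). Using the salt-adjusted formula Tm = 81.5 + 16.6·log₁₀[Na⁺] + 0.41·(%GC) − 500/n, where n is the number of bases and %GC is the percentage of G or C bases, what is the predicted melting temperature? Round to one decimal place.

Length n = 37. Counting bases: C=6, A=9, T=11, G=11
G+C = 17, so %GC = 17/37 × 100 = 45.946%
Salt term: 16.6 × (-0.315) = -5.229
GC term: 0.41 × 45.946 = 18.838; length term: −500/37 = −13.514
Tm = 81.5 + (-5.229) + 18.838 − 13.514 = 81.595 → 81.6°C

81.6°C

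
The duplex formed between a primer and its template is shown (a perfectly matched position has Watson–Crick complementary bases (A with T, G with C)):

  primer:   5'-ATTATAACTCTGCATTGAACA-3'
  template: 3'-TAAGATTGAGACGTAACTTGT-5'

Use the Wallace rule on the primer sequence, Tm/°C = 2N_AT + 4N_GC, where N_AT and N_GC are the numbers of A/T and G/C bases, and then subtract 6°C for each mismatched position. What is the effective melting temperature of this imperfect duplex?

Primer base counts: A=8, T=7, G=2, C=4 → A+T=15, G+C=6
Perfect-match Tm = 2(15) + 4(6) = 30 + 24 = 54°C
Mismatches (positions where the bases are not complementary): 1 (at position 4)
Effective Tm = 54 − 1×6 = 54 − 6 = 48°C

48°C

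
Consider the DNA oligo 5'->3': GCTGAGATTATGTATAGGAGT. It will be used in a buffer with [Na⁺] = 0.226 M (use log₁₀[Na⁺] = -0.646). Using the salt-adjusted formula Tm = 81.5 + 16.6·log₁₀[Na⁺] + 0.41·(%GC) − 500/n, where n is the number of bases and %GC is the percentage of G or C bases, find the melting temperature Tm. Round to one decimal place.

62.6°C

Length n = 21. C=1, G=7, A=6, T=7
G+C = 8, so %GC = 8/21 × 100 = 38.095%
Salt term: 16.6 × (-0.646) = -10.724
GC term: 0.41 × 38.095 = 15.619; length term: −500/21 = −23.81
Tm = 81.5 + (-10.724) + 15.619 − 23.81 = 62.585 → 62.6°C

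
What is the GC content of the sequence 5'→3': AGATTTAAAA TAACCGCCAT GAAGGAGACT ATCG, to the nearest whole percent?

Scanning the sequence gives A=14, T=7, G=7, C=6.
G+C = 7 + 6 = 13 out of 34 bases
%GC = 13/34 × 100 = 38.24% ≈ 38%

38%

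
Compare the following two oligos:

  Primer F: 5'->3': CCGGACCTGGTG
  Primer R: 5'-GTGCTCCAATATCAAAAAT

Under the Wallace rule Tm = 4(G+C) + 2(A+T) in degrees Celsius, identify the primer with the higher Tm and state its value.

Primer R, 50°C

Primer F: A+T=3, G+C=9 → Tm = 2(3)+4(9) = 42°C
Primer R: A+T=13, G+C=6 → Tm = 2(13)+4(6) = 50°C
42°C vs 50°C → primer R is higher.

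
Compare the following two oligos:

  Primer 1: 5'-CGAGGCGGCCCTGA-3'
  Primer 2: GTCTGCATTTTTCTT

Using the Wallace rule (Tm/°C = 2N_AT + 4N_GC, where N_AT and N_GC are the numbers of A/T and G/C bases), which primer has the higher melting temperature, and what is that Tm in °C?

Primer 1: A+T=3, G+C=11 → Tm = 2(3)+4(11) = 50°C
Primer 2: A+T=10, G+C=5 → Tm = 2(10)+4(5) = 40°C
50°C vs 40°C → primer 1 is higher.

Primer 1, 50°C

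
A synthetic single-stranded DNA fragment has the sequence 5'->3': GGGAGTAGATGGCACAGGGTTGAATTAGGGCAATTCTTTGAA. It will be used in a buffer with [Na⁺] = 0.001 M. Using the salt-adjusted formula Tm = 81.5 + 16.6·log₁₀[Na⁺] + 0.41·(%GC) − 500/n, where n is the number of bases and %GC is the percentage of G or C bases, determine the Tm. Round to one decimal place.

Length n = 42. Base counts: T=11, G=15, A=12, C=4
G+C = 19, so %GC = 19/42 × 100 = 45.238%
Salt term: 16.6 × (-3) = -49.8
GC term: 0.41 × 45.238 = 18.548; length term: −500/42 = −11.905
Tm = 81.5 + (-49.8) + 18.548 − 11.905 = 38.343 → 38.3°C

38.3°C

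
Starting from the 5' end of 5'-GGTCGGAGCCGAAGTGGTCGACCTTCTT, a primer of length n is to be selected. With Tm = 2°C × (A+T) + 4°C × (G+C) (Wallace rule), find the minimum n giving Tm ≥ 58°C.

n = 17

First 16 bases: GGTCGGAGCCGAAGTG → Tm = 54°C (< 58°C)
First 17 bases: GGTCGGAGCCGAAGTGG → Tm = 58°C (≥ 58°C)
Each additional base adds 2°C (A/T) or 4°C (G/C), so Tm is non-decreasing in n; n = 17 is the first length to reach 58°C.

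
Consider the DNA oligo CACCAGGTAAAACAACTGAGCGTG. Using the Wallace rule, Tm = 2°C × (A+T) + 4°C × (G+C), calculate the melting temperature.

Counting bases: G=6, T=3, A=9, C=6
AT pairs contribute 12, GC pairs contribute 12.
Tm = 4·12 + 2·12 = 48 + 24 = 72°C

72°C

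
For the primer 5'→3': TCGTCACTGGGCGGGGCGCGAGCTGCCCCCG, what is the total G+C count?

Scanning the sequence gives C=12, A=2, T=4, G=13.
Total G or C: 13 + 12 = 25

25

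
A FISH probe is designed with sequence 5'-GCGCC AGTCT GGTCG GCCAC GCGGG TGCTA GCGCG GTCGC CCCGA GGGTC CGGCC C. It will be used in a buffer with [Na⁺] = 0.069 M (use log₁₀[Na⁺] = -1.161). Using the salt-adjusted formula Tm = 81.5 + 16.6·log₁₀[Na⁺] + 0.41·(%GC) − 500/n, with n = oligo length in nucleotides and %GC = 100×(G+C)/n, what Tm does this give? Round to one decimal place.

86.2°C

Length n = 56. G=23, C=22, A=4, T=7
G+C = 45, so %GC = 45/56 × 100 = 80.357%
Salt term: 16.6 × (-1.161) = -19.273
GC term: 0.41 × 80.357 = 32.946; length term: −500/56 = −8.929
Tm = 81.5 + (-19.273) + 32.946 − 8.929 = 86.244 → 86.2°C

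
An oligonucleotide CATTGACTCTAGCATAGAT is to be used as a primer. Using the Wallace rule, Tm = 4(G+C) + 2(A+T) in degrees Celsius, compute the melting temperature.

52°C

Base counts: G=3, C=4, T=6, A=6
AT pairs contribute 12, GC pairs contribute 7.
Tm = 4·7 + 2·12 = 28 + 24 = 52°C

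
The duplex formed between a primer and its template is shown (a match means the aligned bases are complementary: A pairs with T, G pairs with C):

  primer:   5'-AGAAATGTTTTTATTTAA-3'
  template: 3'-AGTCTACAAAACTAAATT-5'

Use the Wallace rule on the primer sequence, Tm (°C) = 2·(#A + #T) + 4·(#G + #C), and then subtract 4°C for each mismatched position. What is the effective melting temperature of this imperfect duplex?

24°C

Primer base counts: A=7, T=9, G=2, C=0 → A+T=16, G+C=2
Perfect-match Tm = 2(16) + 4(2) = 32 + 8 = 40°C
Mismatches (positions where the bases are not complementary): 4 (at positions 1, 2, 4, 12)
Effective Tm = 40 − 4×4 = 40 − 16 = 24°C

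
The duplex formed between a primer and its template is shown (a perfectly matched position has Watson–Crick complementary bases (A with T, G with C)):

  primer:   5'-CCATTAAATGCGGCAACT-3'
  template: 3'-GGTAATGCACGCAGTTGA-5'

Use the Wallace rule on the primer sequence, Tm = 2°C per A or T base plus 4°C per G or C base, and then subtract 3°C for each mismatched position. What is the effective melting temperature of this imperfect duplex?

Primer base counts: A=6, T=4, G=3, C=5 → A+T=10, G+C=8
Perfect-match Tm = 2(10) + 4(8) = 20 + 32 = 52°C
Mismatches (positions where the bases are not complementary): 3 (at positions 7, 8, 13)
Effective Tm = 52 − 3×3 = 52 − 9 = 43°C

43°C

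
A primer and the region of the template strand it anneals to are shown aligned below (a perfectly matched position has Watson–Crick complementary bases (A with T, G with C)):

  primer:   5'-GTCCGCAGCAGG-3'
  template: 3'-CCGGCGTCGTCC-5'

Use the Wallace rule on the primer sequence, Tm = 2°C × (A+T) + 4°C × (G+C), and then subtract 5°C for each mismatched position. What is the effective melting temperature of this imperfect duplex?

37°C

Primer base counts: A=2, T=1, G=5, C=4 → A+T=3, G+C=9
Perfect-match Tm = 2(3) + 4(9) = 6 + 36 = 42°C
Mismatches (positions where the bases are not complementary): 1 (at position 2)
Effective Tm = 42 − 1×5 = 42 − 5 = 37°C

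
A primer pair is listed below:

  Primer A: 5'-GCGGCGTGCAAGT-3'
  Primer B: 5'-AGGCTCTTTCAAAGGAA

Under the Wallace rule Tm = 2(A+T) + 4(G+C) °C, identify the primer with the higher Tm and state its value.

Primer B, 48°C

Primer A: A+T=4, G+C=9 → Tm = 2(4)+4(9) = 44°C
Primer B: A+T=10, G+C=7 → Tm = 2(10)+4(7) = 48°C
44°C vs 48°C → primer B is higher.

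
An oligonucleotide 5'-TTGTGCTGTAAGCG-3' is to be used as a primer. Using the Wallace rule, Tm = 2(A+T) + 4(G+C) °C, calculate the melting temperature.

Base counts: C=2, A=2, G=5, T=5
A+T = 7, G+C = 7
Tm = 4·7 + 2·7 = 28 + 14 = 42°C

42°C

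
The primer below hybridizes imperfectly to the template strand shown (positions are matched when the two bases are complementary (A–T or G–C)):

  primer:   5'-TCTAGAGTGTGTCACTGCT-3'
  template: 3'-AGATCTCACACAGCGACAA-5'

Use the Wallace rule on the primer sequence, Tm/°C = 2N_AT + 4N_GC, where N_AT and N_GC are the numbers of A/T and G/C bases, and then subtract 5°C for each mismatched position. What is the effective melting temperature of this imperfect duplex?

46°C

Primer base counts: A=3, T=7, G=5, C=4 → A+T=10, G+C=9
Perfect-match Tm = 2(10) + 4(9) = 20 + 36 = 56°C
Mismatches (positions where the bases are not complementary): 2 (at positions 14, 18)
Effective Tm = 56 − 2×5 = 56 − 10 = 46°C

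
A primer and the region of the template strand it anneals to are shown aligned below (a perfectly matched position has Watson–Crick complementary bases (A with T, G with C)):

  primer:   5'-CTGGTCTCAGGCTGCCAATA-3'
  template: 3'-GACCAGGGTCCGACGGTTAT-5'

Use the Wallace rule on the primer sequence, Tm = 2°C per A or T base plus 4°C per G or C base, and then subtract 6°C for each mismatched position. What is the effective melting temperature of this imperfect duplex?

Primer base counts: A=4, T=5, G=5, C=6 → A+T=9, G+C=11
Perfect-match Tm = 2(9) + 4(11) = 18 + 44 = 62°C
Mismatches (positions where the bases are not complementary): 1 (at position 7)
Effective Tm = 62 − 1×6 = 62 − 6 = 56°C

56°C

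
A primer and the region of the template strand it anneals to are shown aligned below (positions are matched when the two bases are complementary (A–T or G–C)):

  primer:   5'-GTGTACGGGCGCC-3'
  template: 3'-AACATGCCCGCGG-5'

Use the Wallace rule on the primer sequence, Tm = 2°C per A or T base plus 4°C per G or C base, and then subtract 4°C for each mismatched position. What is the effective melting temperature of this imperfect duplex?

42°C

Primer base counts: A=1, T=2, G=6, C=4 → A+T=3, G+C=10
Perfect-match Tm = 2(3) + 4(10) = 6 + 40 = 46°C
Mismatches (positions where the bases are not complementary): 1 (at position 1)
Effective Tm = 46 − 1×4 = 46 − 4 = 42°C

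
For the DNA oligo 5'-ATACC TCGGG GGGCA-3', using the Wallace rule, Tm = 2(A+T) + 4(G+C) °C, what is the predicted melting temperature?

Base counts: T=2, G=6, A=3, C=4
A+T = 5, G+C = 10
Tm = 2(5) + 4(10) = 10 + 40 = 50°C

50°C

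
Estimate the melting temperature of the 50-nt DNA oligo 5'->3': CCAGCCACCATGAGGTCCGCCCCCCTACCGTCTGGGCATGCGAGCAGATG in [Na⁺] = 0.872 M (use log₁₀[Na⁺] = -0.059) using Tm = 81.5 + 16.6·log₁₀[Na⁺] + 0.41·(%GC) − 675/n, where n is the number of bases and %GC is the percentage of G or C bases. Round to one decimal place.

94.9°C

Length n = 50. Scanning the sequence gives A=9, G=14, T=7, C=20.
G+C = 34, so %GC = 34/50 × 100 = 68%
Salt term: 16.6 × (-0.059) = -0.979
GC term: 0.41 × 68 = 27.88; length term: −675/50 = −13.5
Tm = 81.5 + (-0.979) + 27.88 − 13.5 = 94.901 → 94.9°C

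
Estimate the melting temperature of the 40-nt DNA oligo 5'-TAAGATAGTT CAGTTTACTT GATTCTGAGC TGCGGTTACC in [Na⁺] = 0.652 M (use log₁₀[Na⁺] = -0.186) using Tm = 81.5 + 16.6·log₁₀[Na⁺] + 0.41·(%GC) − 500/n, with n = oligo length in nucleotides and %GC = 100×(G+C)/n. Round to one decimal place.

82.3°C

Length n = 40. Base counts: T=15, A=9, C=7, G=9
G+C = 16, so %GC = 16/40 × 100 = 40%
Salt term: 16.6 × (-0.186) = -3.088
GC term: 0.41 × 40 = 16.4; length term: −500/40 = −12.5
Tm = 81.5 + (-3.088) + 16.4 − 12.5 = 82.312 → 82.3°C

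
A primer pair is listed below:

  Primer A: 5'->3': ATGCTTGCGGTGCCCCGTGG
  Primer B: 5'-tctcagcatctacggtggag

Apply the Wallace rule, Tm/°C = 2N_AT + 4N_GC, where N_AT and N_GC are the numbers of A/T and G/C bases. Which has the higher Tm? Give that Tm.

Primer A: A+T=6, G+C=14 → Tm = 2(6)+4(14) = 68°C
Primer B: A+T=9, G+C=11 → Tm = 2(9)+4(11) = 62°C
68°C vs 62°C → primer A is higher.

Primer A, 68°C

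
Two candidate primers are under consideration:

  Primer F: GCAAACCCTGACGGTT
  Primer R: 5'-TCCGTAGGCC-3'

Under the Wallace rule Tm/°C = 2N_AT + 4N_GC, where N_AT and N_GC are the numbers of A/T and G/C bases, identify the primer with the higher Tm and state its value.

Primer F: A+T=7, G+C=9 → Tm = 2(7)+4(9) = 50°C
Primer R: A+T=3, G+C=7 → Tm = 2(3)+4(7) = 34°C
50°C vs 34°C → primer F is higher.

Primer F, 50°C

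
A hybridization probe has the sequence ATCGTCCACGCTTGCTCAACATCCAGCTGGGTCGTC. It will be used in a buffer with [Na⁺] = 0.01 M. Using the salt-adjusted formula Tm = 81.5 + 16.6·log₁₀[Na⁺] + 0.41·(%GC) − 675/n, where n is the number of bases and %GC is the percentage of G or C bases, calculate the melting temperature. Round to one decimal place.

53.5°C

Length n = 36. Scanning the sequence gives A=6, C=13, T=9, G=8.
G+C = 21, so %GC = 21/36 × 100 = 58.333%
Salt term: 16.6 × (-2) = -33.2
GC term: 0.41 × 58.333 = 23.917; length term: −675/36 = −18.75
Tm = 81.5 + (-33.2) + 23.917 − 18.75 = 53.467 → 53.5°C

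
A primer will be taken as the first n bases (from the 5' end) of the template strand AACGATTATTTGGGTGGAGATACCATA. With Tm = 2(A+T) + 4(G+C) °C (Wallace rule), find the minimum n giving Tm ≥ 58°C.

n = 21

First 20 bases: AACGATTATTTGGGTGGAGA → Tm = 56°C (< 58°C)
First 21 bases: AACGATTATTTGGGTGGAGAT → Tm = 58°C (≥ 58°C)
Since every base adds ≥2°C, Tm only increases with n, so the threshold is first crossed at n = 21.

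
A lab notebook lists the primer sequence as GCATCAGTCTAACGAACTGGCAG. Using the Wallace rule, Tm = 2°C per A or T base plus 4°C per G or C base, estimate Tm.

T=4, A=7, G=6, C=6
So N_AT = 11 and N_GC = 12.
Tm = 2×11 + 4×12 = 70°C

70°C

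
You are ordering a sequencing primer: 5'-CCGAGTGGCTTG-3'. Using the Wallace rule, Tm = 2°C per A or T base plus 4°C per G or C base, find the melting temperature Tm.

40°C

Base counts: T=3, C=3, G=5, A=1
So N_AT = 4 and N_GC = 8.
Tm = 4·8 + 2·4 = 32 + 8 = 40°C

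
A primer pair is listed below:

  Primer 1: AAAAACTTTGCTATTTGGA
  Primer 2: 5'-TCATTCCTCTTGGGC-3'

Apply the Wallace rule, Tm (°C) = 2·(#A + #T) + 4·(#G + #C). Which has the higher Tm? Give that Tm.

Primer 1: A+T=14, G+C=5 → Tm = 2(14)+4(5) = 48°C
Primer 2: A+T=7, G+C=8 → Tm = 2(7)+4(8) = 46°C
48°C vs 46°C → primer 1 is higher.

Primer 1, 48°C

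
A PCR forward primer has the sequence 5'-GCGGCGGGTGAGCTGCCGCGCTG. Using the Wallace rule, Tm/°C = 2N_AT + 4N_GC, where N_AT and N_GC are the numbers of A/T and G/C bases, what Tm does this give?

T=3, A=1, G=12, C=7
A+T = 4, G+C = 19
Tm = 4·19 + 2·4 = 76 + 8 = 84°C

84°C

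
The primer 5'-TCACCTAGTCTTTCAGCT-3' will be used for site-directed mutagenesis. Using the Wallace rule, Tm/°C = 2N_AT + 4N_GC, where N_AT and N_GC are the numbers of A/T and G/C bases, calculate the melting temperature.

Base counts: C=6, A=3, T=7, G=2
A+T = 10, G+C = 8
Tm = 2×10 + 4×8 = 52°C

52°C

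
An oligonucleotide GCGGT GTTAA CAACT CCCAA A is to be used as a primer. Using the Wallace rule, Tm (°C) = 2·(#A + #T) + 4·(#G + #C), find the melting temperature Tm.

Scanning the sequence gives T=4, G=4, C=6, A=7.
AT pairs contribute 11, GC pairs contribute 10.
Tm = 2(11) + 4(10) = 22 + 40 = 62°C

62°C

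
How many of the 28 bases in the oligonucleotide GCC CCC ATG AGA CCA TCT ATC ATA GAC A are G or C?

Scanning the sequence gives C=10, T=5, G=4, A=9.
G+C = 4 + 10 = 14

14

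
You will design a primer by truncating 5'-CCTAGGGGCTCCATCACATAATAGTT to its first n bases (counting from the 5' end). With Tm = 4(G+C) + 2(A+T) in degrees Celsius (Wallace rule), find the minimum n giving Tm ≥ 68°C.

n = 23

First 22 bases: CCTAGGGGCTCCATCACATAAT → Tm = 66°C (< 68°C)
First 23 bases: CCTAGGGGCTCCATCACATAATA → Tm = 68°C (≥ 68°C)
Each additional base adds 2°C (A/T) or 4°C (G/C), so Tm is non-decreasing in n; n = 23 is the first length to reach 68°C.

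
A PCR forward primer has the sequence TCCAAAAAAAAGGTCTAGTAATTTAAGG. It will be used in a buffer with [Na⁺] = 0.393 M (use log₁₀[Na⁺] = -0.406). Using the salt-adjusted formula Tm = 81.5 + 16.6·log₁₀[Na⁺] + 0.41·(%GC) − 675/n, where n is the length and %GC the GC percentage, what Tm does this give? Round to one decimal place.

Length n = 28. A=13, C=3, T=7, G=5
G+C = 8, so %GC = 8/28 × 100 = 28.571%
Salt term: 16.6 × (-0.406) = -6.74
GC term: 0.41 × 28.571 = 11.714; length term: −675/28 = −24.107
Tm = 81.5 + (-6.74) + 11.714 − 24.107 = 62.367 → 62.4°C

62.4°C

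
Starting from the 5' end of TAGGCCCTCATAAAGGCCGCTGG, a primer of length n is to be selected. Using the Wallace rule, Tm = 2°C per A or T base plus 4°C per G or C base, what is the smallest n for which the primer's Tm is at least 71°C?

n = 23

First 22 bases: TAGGCCCTCATAAAGGCCGCTG → Tm = 70°C (< 71°C)
First 23 bases: TAGGCCCTCATAAAGGCCGCTGG → Tm = 74°C (≥ 71°C)
Each additional base adds 2°C (A/T) or 4°C (G/C), so Tm is non-decreasing in n; n = 23 is the first length to reach 71°C.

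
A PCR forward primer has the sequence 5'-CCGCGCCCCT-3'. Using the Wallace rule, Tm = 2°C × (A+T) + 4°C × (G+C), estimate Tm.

38°C

Scanning the sequence gives G=2, C=7, T=1, A=0.
A+T = 1, G+C = 9
Tm = 4·9 + 2·1 = 36 + 2 = 38°C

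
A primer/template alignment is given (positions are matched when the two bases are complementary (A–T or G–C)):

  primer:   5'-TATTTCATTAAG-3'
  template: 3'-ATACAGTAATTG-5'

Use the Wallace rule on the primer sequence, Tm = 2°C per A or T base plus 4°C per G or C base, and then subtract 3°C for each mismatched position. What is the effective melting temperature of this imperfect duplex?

22°C

Primer base counts: A=4, T=6, G=1, C=1 → A+T=10, G+C=2
Perfect-match Tm = 2(10) + 4(2) = 20 + 8 = 28°C
Mismatches (positions where the bases are not complementary): 2 (at positions 4, 12)
Effective Tm = 28 − 2×3 = 28 − 6 = 22°C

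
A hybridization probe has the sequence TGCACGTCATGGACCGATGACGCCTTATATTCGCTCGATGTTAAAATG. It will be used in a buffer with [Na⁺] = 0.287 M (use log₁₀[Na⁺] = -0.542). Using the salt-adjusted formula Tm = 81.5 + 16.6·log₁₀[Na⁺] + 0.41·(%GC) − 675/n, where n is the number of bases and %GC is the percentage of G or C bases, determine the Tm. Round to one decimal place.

Length n = 48. Scanning the sequence gives T=14, C=11, A=12, G=11.
G+C = 22, so %GC = 22/48 × 100 = 45.833%
Salt term: 16.6 × (-0.542) = -8.997
GC term: 0.41 × 45.833 = 18.792; length term: −675/48 = −14.062
Tm = 81.5 + (-8.997) + 18.792 − 14.062 = 77.233 → 77.2°C

77.2°C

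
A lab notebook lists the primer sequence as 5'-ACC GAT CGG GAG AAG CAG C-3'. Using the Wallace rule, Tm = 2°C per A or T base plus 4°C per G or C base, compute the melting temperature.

Counting bases: A=6, T=1, G=7, C=5
AT pairs contribute 7, GC pairs contribute 12.
Tm = 2×7 + 4×12 = 62°C

62°C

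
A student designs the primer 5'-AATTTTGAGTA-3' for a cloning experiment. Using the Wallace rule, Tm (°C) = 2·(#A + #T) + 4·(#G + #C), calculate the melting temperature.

Base counts: G=2, C=0, A=4, T=5
So N_AT = 9 and N_GC = 2.
Tm = 2×9 + 4×2 = 26°C

26°C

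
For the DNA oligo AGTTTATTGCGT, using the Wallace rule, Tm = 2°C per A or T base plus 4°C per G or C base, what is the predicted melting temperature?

32°C

Scanning the sequence gives T=6, C=1, A=2, G=3.
AT pairs contribute 8, GC pairs contribute 4.
Tm = 2×8 + 4×4 = 32°C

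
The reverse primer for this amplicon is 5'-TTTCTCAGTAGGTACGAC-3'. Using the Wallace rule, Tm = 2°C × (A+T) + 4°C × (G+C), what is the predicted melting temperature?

T=6, G=4, C=4, A=4
AT pairs contribute 10, GC pairs contribute 8.
Tm = 2×10 + 4×8 = 52°C

52°C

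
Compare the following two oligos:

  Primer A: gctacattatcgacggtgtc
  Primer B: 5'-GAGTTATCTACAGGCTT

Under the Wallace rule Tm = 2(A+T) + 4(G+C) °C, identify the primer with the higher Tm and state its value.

Primer A: A+T=10, G+C=10 → Tm = 2(10)+4(10) = 60°C
Primer B: A+T=10, G+C=7 → Tm = 2(10)+4(7) = 48°C
60°C vs 48°C → primer A is higher.

Primer A, 60°C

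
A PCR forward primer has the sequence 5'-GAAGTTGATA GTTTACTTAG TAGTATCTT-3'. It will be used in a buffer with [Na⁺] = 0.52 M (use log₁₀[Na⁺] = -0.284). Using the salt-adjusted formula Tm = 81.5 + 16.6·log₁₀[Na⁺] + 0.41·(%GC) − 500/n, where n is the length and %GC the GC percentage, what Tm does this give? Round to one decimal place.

Length n = 29. Counting bases: G=6, C=2, T=13, A=8
G+C = 8, so %GC = 8/29 × 100 = 27.586%
Salt term: 16.6 × (-0.284) = -4.714
GC term: 0.41 × 27.586 = 11.31; length term: −500/29 = −17.241
Tm = 81.5 + (-4.714) + 11.31 − 17.241 = 70.855 → 70.9°C

70.9°C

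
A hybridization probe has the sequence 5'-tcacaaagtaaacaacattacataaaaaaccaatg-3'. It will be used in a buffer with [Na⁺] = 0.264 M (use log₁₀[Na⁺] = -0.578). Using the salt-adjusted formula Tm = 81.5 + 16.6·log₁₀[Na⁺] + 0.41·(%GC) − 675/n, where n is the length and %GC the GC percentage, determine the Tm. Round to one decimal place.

63.2°C

Length n = 35. A=20, C=7, T=6, G=2
G+C = 9, so %GC = 9/35 × 100 = 25.714%
Salt term: 16.6 × (-0.578) = -9.595
GC term: 0.41 × 25.714 = 10.543; length term: −675/35 = −19.286
Tm = 81.5 + (-9.595) + 10.543 − 19.286 = 63.162 → 63.2°C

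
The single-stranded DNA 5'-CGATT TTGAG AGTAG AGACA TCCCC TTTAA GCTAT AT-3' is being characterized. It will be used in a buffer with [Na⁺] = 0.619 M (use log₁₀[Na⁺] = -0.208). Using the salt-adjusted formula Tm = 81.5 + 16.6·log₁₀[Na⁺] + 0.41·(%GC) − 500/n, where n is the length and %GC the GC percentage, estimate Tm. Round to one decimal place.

Length n = 37. Base counts: T=12, C=7, G=7, A=11
G+C = 14, so %GC = 14/37 × 100 = 37.838%
Salt term: 16.6 × (-0.208) = -3.453
GC term: 0.41 × 37.838 = 15.514; length term: −500/37 = −13.514
Tm = 81.5 + (-3.453) + 15.514 − 13.514 = 80.047 → 80.0°C

80.0°C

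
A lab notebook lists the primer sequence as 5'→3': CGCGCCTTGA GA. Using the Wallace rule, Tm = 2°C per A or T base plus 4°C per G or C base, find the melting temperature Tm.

T=2, G=4, C=4, A=2
A+T = 4, G+C = 8
Tm = 2×4 + 4×8 = 40°C

40°C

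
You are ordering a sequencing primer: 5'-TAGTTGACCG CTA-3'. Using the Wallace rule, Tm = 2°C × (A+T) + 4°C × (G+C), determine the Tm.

A=3, C=3, T=4, G=3
A+T = 7, G+C = 6
Tm = 4·6 + 2·7 = 24 + 14 = 38°C

38°C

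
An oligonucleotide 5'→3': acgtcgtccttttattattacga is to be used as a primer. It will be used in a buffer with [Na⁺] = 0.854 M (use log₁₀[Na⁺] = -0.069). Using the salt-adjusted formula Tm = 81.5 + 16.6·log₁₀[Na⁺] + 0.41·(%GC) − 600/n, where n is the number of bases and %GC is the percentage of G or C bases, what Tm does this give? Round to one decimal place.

68.5°C

Length n = 23. Counting bases: G=3, T=10, C=5, A=5
G+C = 8, so %GC = 8/23 × 100 = 34.783%
Salt term: 16.6 × (-0.069) = -1.145
GC term: 0.41 × 34.783 = 14.261; length term: −600/23 = −26.087
Tm = 81.5 + (-1.145) + 14.261 − 26.087 = 68.529 → 68.5°C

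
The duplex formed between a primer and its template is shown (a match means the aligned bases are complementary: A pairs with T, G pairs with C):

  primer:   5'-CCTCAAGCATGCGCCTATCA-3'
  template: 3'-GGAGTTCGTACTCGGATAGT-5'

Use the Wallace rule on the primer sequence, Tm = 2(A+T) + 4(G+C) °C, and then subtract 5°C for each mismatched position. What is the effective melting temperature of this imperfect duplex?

57°C

Primer base counts: A=5, T=4, G=3, C=8 → A+T=9, G+C=11
Perfect-match Tm = 2(9) + 4(11) = 18 + 44 = 62°C
Mismatches (positions where the bases are not complementary): 1 (at position 12)
Effective Tm = 62 − 1×5 = 62 − 5 = 57°C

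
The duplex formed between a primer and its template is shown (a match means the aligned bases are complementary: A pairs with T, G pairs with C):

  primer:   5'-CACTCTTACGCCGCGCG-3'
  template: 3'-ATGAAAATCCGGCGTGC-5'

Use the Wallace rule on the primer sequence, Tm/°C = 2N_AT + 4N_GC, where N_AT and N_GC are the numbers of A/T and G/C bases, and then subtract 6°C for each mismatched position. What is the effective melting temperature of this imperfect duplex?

34°C

Primer base counts: A=2, T=3, G=4, C=8 → A+T=5, G+C=12
Perfect-match Tm = 2(5) + 4(12) = 10 + 48 = 58°C
Mismatches (positions where the bases are not complementary): 4 (at positions 1, 5, 9, 15)
Effective Tm = 58 − 4×6 = 58 − 24 = 34°C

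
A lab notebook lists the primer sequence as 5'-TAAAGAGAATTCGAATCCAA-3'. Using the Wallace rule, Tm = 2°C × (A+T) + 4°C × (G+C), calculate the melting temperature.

A=10, G=3, T=4, C=3
So N_AT = 14 and N_GC = 6.
Tm = 4·6 + 2·14 = 24 + 28 = 52°C

52°C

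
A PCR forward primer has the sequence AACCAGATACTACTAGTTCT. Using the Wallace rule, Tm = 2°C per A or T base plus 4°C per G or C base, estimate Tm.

54°C

A=7, G=2, C=5, T=6
So N_AT = 13 and N_GC = 7.
Tm = 2(13) + 4(7) = 26 + 28 = 54°C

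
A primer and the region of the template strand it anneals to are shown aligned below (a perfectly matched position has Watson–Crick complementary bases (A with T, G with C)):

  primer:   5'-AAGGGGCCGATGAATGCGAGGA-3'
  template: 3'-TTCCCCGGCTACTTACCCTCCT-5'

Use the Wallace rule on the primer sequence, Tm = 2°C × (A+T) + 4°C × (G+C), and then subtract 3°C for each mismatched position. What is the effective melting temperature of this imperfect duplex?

Primer base counts: A=7, T=2, G=10, C=3 → A+T=9, G+C=13
Perfect-match Tm = 2(9) + 4(13) = 18 + 52 = 70°C
Mismatches (positions where the bases are not complementary): 1 (at position 17)
Effective Tm = 70 − 1×3 = 70 − 3 = 67°C

67°C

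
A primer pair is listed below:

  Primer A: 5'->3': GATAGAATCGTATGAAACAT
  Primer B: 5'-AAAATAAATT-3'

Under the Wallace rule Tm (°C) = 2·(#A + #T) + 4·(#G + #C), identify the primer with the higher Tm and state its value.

Primer A: A+T=14, G+C=6 → Tm = 2(14)+4(6) = 52°C
Primer B: A+T=10, G+C=0 → Tm = 2(10)+4(0) = 20°C
52°C vs 20°C → primer A is higher.

Primer A, 52°C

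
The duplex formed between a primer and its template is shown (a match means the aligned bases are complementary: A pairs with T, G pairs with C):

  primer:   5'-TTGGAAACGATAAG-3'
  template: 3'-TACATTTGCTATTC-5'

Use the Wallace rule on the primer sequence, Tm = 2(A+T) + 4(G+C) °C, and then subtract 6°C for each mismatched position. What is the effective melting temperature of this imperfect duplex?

26°C

Primer base counts: A=6, T=3, G=4, C=1 → A+T=9, G+C=5
Perfect-match Tm = 2(9) + 4(5) = 18 + 20 = 38°C
Mismatches (positions where the bases are not complementary): 2 (at positions 1, 4)
Effective Tm = 38 − 2×6 = 38 − 12 = 26°C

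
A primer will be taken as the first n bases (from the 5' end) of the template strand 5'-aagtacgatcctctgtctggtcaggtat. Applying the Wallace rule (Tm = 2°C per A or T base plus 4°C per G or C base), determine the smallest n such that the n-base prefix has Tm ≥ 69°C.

n = 24

First 23 bases: AAGTACGATCCTCTGTCTGGTCA → Tm = 68°C (< 69°C)
First 24 bases: AAGTACGATCCTCTGTCTGGTCAG → Tm = 72°C (≥ 69°C)
Since every base adds ≥2°C, Tm only increases with n, so the threshold is first crossed at n = 24.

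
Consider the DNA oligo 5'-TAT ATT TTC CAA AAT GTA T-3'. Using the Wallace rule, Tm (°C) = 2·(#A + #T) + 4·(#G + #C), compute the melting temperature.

44°C

Scanning the sequence gives C=2, A=7, G=1, T=9.
A+T = 16, G+C = 3
Tm = 4·3 + 2·16 = 12 + 32 = 44°C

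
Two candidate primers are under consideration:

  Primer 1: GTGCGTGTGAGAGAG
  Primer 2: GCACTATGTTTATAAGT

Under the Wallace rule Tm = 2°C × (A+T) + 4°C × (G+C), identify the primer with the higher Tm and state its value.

Primer 1, 48°C

Primer 1: A+T=6, G+C=9 → Tm = 2(6)+4(9) = 48°C
Primer 2: A+T=12, G+C=5 → Tm = 2(12)+4(5) = 44°C
48°C vs 44°C → primer 1 is higher.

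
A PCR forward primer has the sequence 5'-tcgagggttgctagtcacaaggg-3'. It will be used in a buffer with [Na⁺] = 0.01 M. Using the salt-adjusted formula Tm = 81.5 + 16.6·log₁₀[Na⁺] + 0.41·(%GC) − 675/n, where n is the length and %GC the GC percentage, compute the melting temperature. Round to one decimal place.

42.1°C

Length n = 23. Scanning the sequence gives C=4, G=9, A=5, T=5.
G+C = 13, so %GC = 13/23 × 100 = 56.522%
Salt term: 16.6 × (-2) = -33.2
GC term: 0.41 × 56.522 = 23.174; length term: −675/23 = −29.348
Tm = 81.5 + (-33.2) + 23.174 − 29.348 = 42.126 → 42.1°C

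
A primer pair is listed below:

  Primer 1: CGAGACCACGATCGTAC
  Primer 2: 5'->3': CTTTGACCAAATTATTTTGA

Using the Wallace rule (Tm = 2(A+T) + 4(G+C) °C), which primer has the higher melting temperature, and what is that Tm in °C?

Primer 1, 54°C

Primer 1: A+T=7, G+C=10 → Tm = 2(7)+4(10) = 54°C
Primer 2: A+T=15, G+C=5 → Tm = 2(15)+4(5) = 50°C
54°C vs 50°C → primer 1 is higher.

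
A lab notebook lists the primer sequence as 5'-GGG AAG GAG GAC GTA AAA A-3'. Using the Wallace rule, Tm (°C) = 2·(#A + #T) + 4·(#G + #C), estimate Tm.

Counting bases: G=8, A=9, C=1, T=1
AT pairs contribute 10, GC pairs contribute 9.
Tm = 2(10) + 4(9) = 20 + 36 = 56°C

56°C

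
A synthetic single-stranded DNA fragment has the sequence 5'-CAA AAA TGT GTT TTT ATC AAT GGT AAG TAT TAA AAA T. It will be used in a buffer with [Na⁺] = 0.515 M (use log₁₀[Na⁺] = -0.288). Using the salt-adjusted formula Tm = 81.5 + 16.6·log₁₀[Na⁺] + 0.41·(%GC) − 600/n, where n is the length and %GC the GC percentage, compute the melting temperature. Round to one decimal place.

68.3°C

Length n = 37. Base counts: G=5, C=2, A=16, T=14
G+C = 7, so %GC = 7/37 × 100 = 18.919%
Salt term: 16.6 × (-0.288) = -4.781
GC term: 0.41 × 18.919 = 7.757; length term: −600/37 = −16.216
Tm = 81.5 + (-4.781) + 7.757 − 16.216 = 68.26 → 68.3°C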